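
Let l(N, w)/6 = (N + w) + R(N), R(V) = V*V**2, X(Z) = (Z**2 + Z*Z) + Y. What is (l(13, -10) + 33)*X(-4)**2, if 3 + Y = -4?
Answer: 8270625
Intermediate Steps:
Y = -7 (Y = -3 - 4 = -7)
X(Z) = -7 + 2*Z**2 (X(Z) = (Z**2 + Z*Z) - 7 = (Z**2 + Z**2) - 7 = 2*Z**2 - 7 = -7 + 2*Z**2)
R(V) = V**3
l(N, w) = 6*N + 6*w + 6*N**3 (l(N, w) = 6*((N + w) + N**3) = 6*(N + w + N**3) = 6*N + 6*w + 6*N**3)
(l(13, -10) + 33)*X(-4)**2 = ((6*13 + 6*(-10) + 6*13**3) + 33)*(-7 + 2*(-4)**2)**2 = ((78 - 60 + 6*2197) + 33)*(-7 + 2*16)**2 = ((78 - 60 + 13182) + 33)*(-7 + 32)**2 = (13200 + 33)*25**2 = 13233*625 = 8270625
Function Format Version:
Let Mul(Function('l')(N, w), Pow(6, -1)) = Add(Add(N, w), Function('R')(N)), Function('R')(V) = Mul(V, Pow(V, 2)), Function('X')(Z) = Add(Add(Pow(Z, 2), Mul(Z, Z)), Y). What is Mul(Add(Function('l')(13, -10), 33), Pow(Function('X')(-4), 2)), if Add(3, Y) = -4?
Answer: 8270625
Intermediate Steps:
Y = -7 (Y = Add(-3, -4) = -7)
Function('X')(Z) = Add(-7, Mul(2, Pow(Z, 2))) (Function('X')(Z) = Add(Add(Pow(Z, 2), Mul(Z, Z)), -7) = Add(Add(Pow(Z, 2), Pow(Z, 2)), -7) = Add(Mul(2, Pow(Z, 2)), -7) = Add(-7, Mul(2, Pow(Z, 2))))
Function('R')(V) = Pow(V, 3)
Function('l')(N, w) = Add(Mul(6, N), Mul(6, w), Mul(6, Pow(N, 3))) (Function('l')(N, w) = Mul(6, Add(Add(N, w), Pow(N, 3))) = Mul(6, Add(N, w, Pow(N, 3))) = Add(Mul(6, N), Mul(6, w), Mul(6, Pow(N, 3))))
Mul(Add(Function('l')(13, -10), 33), Pow(Function('X')(-4), 2)) = Mul(Add(Add(Mul(6, 13), Mul(6, -10), Mul(6, Pow(13, 3))), 33), Pow(Add(-7, Mul(2, Pow(-4, 2))), 2)) = Mul(Add(Add(78, -60, Mul(6, 2197)), 33), Pow(Add(-7, Mul(2, 16)), 2)) = Mul(Add(Add(78, -60, 13182), 33), Pow(Add(-7, 32), 2)) = Mul(Add(13200, 33), Pow(25, 2)) = Mul(13233, 625) = 8270625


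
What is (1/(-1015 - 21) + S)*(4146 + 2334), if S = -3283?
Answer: -5509926180/259 ≈ -2.1274e+7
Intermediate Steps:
(1/(-1015 - 21) + S)*(4146 + 2334) = (1/(-1015 - 21) - 3283)*(4146 + 2334) = (1/(-1036) - 3283)*6480 = (-1/1036 - 3283)*6480 = -3401189/1036*6480 = -5509926180/259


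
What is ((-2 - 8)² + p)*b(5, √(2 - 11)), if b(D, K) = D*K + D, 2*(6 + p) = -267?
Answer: -395/2 - 1185*I/2 ≈ -197.5 - 592.5*I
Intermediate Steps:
p = -279/2 (p = -6 + (½)*(-267) = -6 - 267/2 = -279/2 ≈ -139.50)
b(D, K) = D + D*K
((-2 - 8)² + p)*b(5, √(2 - 11)) = ((-2 - 8)² - 279/2)*(5*(1 + √(2 - 11))) = ((-10)² - 279/2)*(5*(1 + √(-9))) = (100 - 279/2)*(5*(1 + 3*I)) = -79*(5 + 15*I)/2 = -395/2 - 1185*I/2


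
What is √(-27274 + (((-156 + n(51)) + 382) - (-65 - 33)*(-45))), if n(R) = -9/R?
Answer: 3*I*√1010157/17 ≈ 177.36*I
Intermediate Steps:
√(-27274 + (((-156 + n(51)) + 382) - (-65 - 33)*(-45))) = √(-27274 + (((-156 - 9/51) + 382) - (-65 - 33)*(-45))) = √(-27274 + (((-156 - 9*1/51) + 382) - (-98)*(-45))) = √(-27274 + (((-156 - 3/17) + 382) - 1*4410)) = √(-27274 + ((-2655/17 + 382) - 4410)) = √(-27274 + (3839/17 - 4410)) = √(-27274 - 71131/17) = √(-534789/17) = 3*I*√1010157/17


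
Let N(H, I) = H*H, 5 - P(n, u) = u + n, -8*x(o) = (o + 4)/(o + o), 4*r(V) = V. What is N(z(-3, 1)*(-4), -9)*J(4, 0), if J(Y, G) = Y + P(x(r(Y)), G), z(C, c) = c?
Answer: 149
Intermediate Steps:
r(V) = V/4
x(o) = -(4 + o)/(16*o) (x(o) = -(o + 4)/(8*(o + o)) = -(4 + o)/(8*(2*o)) = -(4 + o)*1/(2*o)/8 = -(4 + o)/(16*o))
P(n, u) = 5 - n - u (P(n, u) = 5 - (u + n) = 5 - (n + u) = 5 + (-n - u) = 5 - n - u)
J(Y, G) = 5 + Y - G - (-4 - Y/4)/(4*Y) (J(Y, G) = Y + (5 - (-4 - Y/4)/(16*(Y/4)) - G) = Y + (5 - 4/Y*(-4 - Y/4)/16 - G) = Y + (5 - (-4 - Y/4)/(4*Y) - G) = Y + (5 - G - (-4 - Y/4)/(4*Y)) = 5 + Y - G - (-4 - Y/4)/(4*Y))
N(H, I) = H²
N(z(-3, 1)*(-4), -9)*J(4, 0) = (1*(-4))²*(81/16 + 4 + 1/4 - 1*0) = (-4)²*(81/16 + 4 + ¼ + 0) = 16*(149/16) = 149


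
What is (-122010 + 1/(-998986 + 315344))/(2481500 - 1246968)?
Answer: -83411160421/843977925544 ≈ -0.098831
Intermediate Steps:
(-122010 + 1/(-998986 + 315344))/(2481500 - 1246968) = (-122010 + 1/(-683642))/1234532 = (-122010 - 1/683642)*(1/1234532) = -83411160421/683642*1/1234532 = -83411160421/843977925544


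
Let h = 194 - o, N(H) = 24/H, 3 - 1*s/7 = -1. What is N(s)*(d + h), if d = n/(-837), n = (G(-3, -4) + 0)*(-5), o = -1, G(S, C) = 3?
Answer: 108820/651 ≈ 167.16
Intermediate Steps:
s = 28 (s = 21 - 7*(-1) = 21 + 7 = 28)
n = -15 (n = (3 + 0)*(-5) = 3*(-5) = -15)
d = 5/279 (d = -15/(-837) = -15*(-1/837) = 5/279 ≈ 0.017921)
h = 195 (h = 194 - 1*(-1) = 194 + 1 = 195)
N(s)*(d + h) = (24/28)*(5/279 + 195) = (24*(1/28))*(54410/279) = (6/7)*(54410/279) = 108820/651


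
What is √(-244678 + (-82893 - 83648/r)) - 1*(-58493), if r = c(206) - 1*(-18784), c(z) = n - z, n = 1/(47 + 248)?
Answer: 58493 + I*√9839058062941744851/5480511 ≈ 58493.0 + 572.34*I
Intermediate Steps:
n = 1/295 ≈ 0.0033898
c(z) = 1/295 - z
r = 5480511/295 (r = (1/295 - 1*206) - 1*(-18784) = (1/295 - 206) + 18784 = -60769/295 + 18784 = 5480511/295 ≈ 18578.)
√(-244678 + (-82893 - 83648/r)) - 1*(-58493) = √(-244678 + (-82893 - 83648/5480511/295)) - 1*(-58493) = √(-244678 + (-82893 - 83648*295/5480511)) + 58493 = √(-244678 + (-82893 - 24676160/5480511)) + 58493 = √(-244678 - 454320674483/5480511) + 58493 = √(-1795281144941/5480511) + 58493 = I*√9839058062941744851/5480511 + 58493 = 58493 + I*√9839058062941744851/5480511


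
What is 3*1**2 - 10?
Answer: -7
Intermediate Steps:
3*1**2 - 10 = 3*1 - 10 = 3 - 10 = -7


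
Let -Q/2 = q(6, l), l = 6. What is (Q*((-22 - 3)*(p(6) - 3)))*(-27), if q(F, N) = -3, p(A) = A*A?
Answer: 133650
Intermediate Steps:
p(A) = A**2
Q = 6 (Q = -2*(-3) = 6)
(Q*((-22 - 3)*(p(6) - 3)))*(-27) = (6*((-22 - 3)*(6**2 - 3)))*(-27) = (6*(-25*(36 - 3)))*(-27) = (6*(-25*33))*(-27) = (6*(-825))*(-27) = -4950*(-27) = 133650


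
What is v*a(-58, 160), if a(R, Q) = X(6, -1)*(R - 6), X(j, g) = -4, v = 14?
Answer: 3584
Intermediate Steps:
a(R, Q) = 24 - 4*R (a(R, Q) = -4*(R - 6) = -4*(-6 + R) = 24 - 4*R)
v*a(-58, 160) = 14*(24 - 4*(-58)) = 14*(24 + 232) = 14*256 = 3584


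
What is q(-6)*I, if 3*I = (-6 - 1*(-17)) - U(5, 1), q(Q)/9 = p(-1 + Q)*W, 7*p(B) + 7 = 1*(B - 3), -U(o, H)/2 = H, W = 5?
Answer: -3315/7 ≈ -473.57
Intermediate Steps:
U(o, H) = -2*H
p(B) = -10/7 + B/7 (p(B) = -1 + (1*(B - 3))/7 = -1 + (1*(-3 + B))/7 = -1 + (-3 + B)/7 = -1 + (-3/7 + B/7) = -10/7 + B/7)
q(Q) = -495/7 + 45*Q/7 (q(Q) = 9*((-10/7 + (-1 + Q)/7)*5) = 9*((-10/7 + (-⅐ + Q/7))*5) = 9*((-11/7 + Q/7)*5) = 9*(-55/7 + 5*Q/7) = -495/7 + 45*Q/7)
I = 13/3 (I = ((-6 - 1*(-17)) - (-2))/3 = ((-6 + 17) - 1*(-2))/3 = (11 + 2)/3 = (⅓)*13 = 13/3 ≈ 4.3333)
q(-6)*I = (-495/7 + (45/7)*(-6))*(13/3) = (-495/7 - 270/7)*(13/3) = -765/7*13/3 = -3315/7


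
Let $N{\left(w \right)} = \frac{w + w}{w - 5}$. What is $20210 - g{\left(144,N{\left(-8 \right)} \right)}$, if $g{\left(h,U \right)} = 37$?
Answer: $20173$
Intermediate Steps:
$N{\left(w \right)} = \frac{2 w}{-5 + w}$
$20210 - g{\left(144,N{\left(-8 \right)} \right)} = 20210 - 37 = 20173$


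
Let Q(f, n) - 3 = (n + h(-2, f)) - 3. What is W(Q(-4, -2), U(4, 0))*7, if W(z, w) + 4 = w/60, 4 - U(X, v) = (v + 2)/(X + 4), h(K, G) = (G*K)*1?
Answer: -441/16 ≈ -27.563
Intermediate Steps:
h(K, G) = G*K
U(X, v) = 4 - (2 + v)/(4 + X) (U(X, v) = 4 - (v + 2)/(X + 4) = 4 - (2 + v)/(4 + X))
Q(f, n) = n - 2*f (Q(f, n) = 3 + ((n + f*(-2)) - 3) = 3 + ((n - 2*f) - 3) = 3 + (-3 + n - 2*f) = n - 2*f)
W(z, w) = -4 + w/60
W(Q(-4, -2), U(4, 0))*7 = (-4 + ((14 - 1*0 + 4*4)/(4 + 4))/60)*7 = (-4 + ((14 + 0 + 16)/8)/60)*7 = (-4 + ((⅛)*30)/60)*7 = (-4 + (1/60)*(15/4))*7 = (-4 + 1/16)*7 = -63/16*7 = -441/16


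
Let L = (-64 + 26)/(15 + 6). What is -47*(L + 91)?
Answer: -88031/21 ≈ -4192.0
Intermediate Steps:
L = -38/21 ≈ -1.8095
-47*(L + 91) = -47*(-38/21 + 91) = -47*1873/21 = -88031/21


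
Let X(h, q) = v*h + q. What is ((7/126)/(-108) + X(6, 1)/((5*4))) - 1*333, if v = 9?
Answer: -642007/1944 ≈ -330.25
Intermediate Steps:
X(h, q) = q + 9*h (X(h, q) = 9*h + q = q + 9*h)
((7/126)/(-108) + X(6, 1)/((5*4))) - 1*333 = ((7/126)/(-108) + (1 + 9*6)/((5*4))) - 1*333 = ((7*(1/126))*(-1/108) + (1 + 54)/20) - 333 = ((1/18)*(-1/108) + 55*(1/20)) - 333 = (-1/1944 + 11/4) - 333 = 5345/1944 - 333 = -642007/1944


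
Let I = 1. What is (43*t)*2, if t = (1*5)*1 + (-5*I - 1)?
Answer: -86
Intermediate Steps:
t = -1 (t = (1*5)*1 + (-5*1 - 1) = 5*1 + (-5 - 1) = 5 - 6 = -1)
(43*t)*2 = (43*(-1))*2 = -43*2 = -86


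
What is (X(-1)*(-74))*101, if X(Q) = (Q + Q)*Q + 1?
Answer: -22422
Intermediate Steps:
X(Q) = 1 + 2*Q² (X(Q) = (2*Q)*Q + 1 = 2*Q² + 1 = 1 + 2*Q²)
(X(-1)*(-74))*101 = ((1 + 2*(-1)²)*(-74))*101 = ((1 + 2*1)*(-74))*101 = ((1 + 2)*(-74))*101 = (3*(-74))*101 = -222*101 = -22422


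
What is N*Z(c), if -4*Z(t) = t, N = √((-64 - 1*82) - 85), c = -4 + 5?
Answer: -I*√231/4 ≈ -3.7997*I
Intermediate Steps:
c = 1
N = I*√231 (N = √((-64 - 82) - 85) = √(-146 - 85) = √(-231) = I*√231 ≈ 15.199*I)
Z(t) = -t/4
N*Z(c) = (I*√231)*(-¼*1) = (I*√231)*(-¼) = -I*√231/4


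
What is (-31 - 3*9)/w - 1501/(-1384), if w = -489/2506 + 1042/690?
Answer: -67694244619/1573498664 ≈ -43.021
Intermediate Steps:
w = 1136921/864570 (w = -489*1/2506 + 1042*(1/690) = -489/2506 + 521/345 = 1136921/864570 ≈ 1.3150)
(-31 - 3*9)/w - 1501/(-1384) = (-31 - 3*9)/(1136921/864570) - 1501/(-1384) = (-31 - 27)*(864570/1136921) - 1501*(-1/1384) = -58*864570/1136921 + 1501/1384 = -50145060/1136921 + 1501/1384 = -67694244619/1573498664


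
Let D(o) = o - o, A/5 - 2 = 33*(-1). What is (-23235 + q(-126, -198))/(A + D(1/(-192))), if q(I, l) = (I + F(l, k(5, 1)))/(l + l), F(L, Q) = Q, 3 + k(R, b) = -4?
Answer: 9200927/61380 ≈ 149.90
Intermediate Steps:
A = -155 (A = 10 + 5*(33*(-1)) = 10 + 5*(-33) = 10 - 165 = -155)
k(R, b) = -7 (k(R, b) = -3 - 4 = -7)
q(I, l) = (-7 + I)/(2*l) (q(I, l) = (I - 7)/(l + l) = (-7 + I)/((2*l)) = (-7 + I)*(1/(2*l)) = (-7 + I)/(2*l))
D(o) = 0
(-23235 + q(-126, -198))/(A + D(1/(-192))) = (-23235 + (1/2)*(-7 - 126)/(-198))/(-155 + 0) = (-23235 + (1/2)*(-1/198)*(-133))/(-155) = (-23235 + 133/396)*(-1/155) = -9200927/396*(-1/155) = 9200927/61380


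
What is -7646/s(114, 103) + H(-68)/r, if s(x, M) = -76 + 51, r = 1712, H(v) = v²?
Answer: 825347/2675 ≈ 308.54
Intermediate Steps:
s(x, M) = -25
-7646/s(114, 103) + H(-68)/r = -7646/(-25) + (-68)²/1712 = -7646*(-1/25) + 4624*(1/1712) = 7646/25 + 289/107 = 825347/2675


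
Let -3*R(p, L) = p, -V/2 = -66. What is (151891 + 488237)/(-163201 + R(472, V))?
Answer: -1920384/490075 ≈ -3.9186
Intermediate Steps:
V = 132 (V = -2*(-66) = 132)
R(p, L) = -p/3
(151891 + 488237)/(-163201 + R(472, V)) = (151891 + 488237)/(-163201 - ⅓*472) = 640128/(-163201 - 472/3) = 640128/(-490075/3) = 640128*(-3/490075) = -1920384/490075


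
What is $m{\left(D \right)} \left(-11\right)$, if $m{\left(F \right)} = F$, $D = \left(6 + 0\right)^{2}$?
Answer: $-396$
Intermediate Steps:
$D = 36$ ($D = 6^{2} = 36$)
$m{\left(D \right)} \left(-11\right) = 36 \left(-11\right) = -396$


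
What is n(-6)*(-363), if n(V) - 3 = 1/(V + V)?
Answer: -4235/4 ≈ -1058.8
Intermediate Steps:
n(V) = 3 + 1/(2*V) (n(V) = 3 + 1/(V + V) = 3 + 1/(2*V))
n(-6)*(-363) = (3 + (½)/(-6))*(-363) = (3 + (½)*(-⅙))*(-363) = (3 - 1/12)*(-363) = (35/12)*(-363) = -4235/4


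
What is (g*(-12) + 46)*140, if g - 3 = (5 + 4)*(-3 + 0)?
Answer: 46760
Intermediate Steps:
g = -24 (g = 3 + (5 + 4)*(-3 + 0) = 3 + 9*(-3) = 3 - 27 = -24)
(g*(-12) + 46)*140 = (-24*(-12) + 46)*140 = (288 + 46)*140 = 334*140 = 46760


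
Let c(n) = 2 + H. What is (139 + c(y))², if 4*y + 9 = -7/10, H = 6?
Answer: 21609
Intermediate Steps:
y = -97/40 (y = -9/4 + (-7/10)/4 = -9/4 + (-7*⅒)/4 = -9/4 + (¼)*(-7/10) = -9/4 - 7/40 = -97/40 ≈ -2.4250)
c(n) = 8 (c(n) = 2 + 6 = 8)
(139 + c(y))² = (139 + 8)² = 147² = 21609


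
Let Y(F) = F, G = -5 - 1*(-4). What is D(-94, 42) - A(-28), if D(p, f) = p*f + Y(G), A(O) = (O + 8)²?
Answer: -4349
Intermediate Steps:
A(O) = (8 + O)²
G = -1 (G = -5 + 4 = -1)
D(p, f) = -1 + f*p (D(p, f) = p*f - 1 = f*p - 1 = -1 + f*p)
D(-94, 42) - A(-28) = (-1 + 42*(-94)) - (8 - 28)² = (-1 - 3948) - 1*(-20)² = -3949 - 1*400 = -3949 - 400 = -4349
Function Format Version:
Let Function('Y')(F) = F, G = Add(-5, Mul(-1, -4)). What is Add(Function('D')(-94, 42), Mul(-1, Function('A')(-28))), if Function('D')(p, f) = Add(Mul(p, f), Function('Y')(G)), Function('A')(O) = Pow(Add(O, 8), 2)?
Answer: -4349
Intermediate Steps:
Function('A')(O) = Pow(Add(8, O), 2)
G = -1 (G = Add(-5, 4) = -1)
Function('D')(p, f) = Add(-1, Mul(f, p)) (Function('D')(p, f) = Add(Mul(p, f), -1) = Add(Mul(f, p), -1) = Add(-1, Mul(f, p)))
Add(Function('D')(-94, 42), Mul(-1, Function('A')(-28))) = Add(Add(-1, Mul(42, -94)), Mul(-1, Pow(Add(8, -28), 2))) = Add(Add(-1, -3948), Mul(-1, Pow(-20, 2))) = Add(-3949, Mul(-1, 400)) = Add(-3949, -400) = -4349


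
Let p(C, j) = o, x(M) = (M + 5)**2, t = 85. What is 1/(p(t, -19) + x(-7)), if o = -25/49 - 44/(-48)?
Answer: 588/2591 ≈ 0.22694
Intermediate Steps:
x(M) = (5 + M)**2
o = 239/588 (o = -25*1/49 - 44*(-1/48) = -25/49 + 11/12 = 239/588 ≈ 0.40646)
p(C, j) = 239/588
1/(p(t, -19) + x(-7)) = 1/(239/588 + (5 - 7)**2) = 1/(239/588 + (-2)**2) = 1/(239/588 + 4) = 1/(2591/588) = 588/2591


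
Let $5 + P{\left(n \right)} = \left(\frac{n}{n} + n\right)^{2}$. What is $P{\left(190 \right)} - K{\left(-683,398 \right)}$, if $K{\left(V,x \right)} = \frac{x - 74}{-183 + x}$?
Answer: $\frac{7842016}{215} \approx 36475.0$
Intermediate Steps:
$P{\left(n \right)} = -5 + \left(1 + n\right)^{2}$ ($P{\left(n \right)} = -5 + \left(\frac{n}{n} + n\right)^{2} = -5 + \left(1 + n\right)^{2}$)
$K{\left(V,x \right)} = \frac{-74 + x}{-183 + x}$
$P{\left(190 \right)} - K{\left(-683,398 \right)} = \left(-5 + \left(1 + 190\right)^{2}\right) - \frac{-74 + 398}{-183 + 398} = \left(-5 + 191^{2}\right) - \frac{1}{215} \cdot 324 = \left(-5 + 36481\right) - \frac{1}{215} \cdot 324 = 36476 - \frac{324}{215} = \frac{7842016}{215}$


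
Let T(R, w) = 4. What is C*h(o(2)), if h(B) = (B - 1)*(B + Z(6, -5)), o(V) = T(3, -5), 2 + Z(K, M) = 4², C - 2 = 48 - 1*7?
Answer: 2322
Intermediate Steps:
C = 43 (C = 2 + (48 - 1*7) = 2 + (48 - 7) = 2 + 41 = 43)
Z(K, M) = 14 (Z(K, M) = -2 + 4² = -2 + 16 = 14)
o(V) = 4
h(B) = (-1 + B)*(14 + B) (h(B) = (B - 1)*(B + 14) = (-1 + B)*(14 + B))
C*h(o(2)) = 43*(-14 + 4² + 13*4) = 43*(-14 + 16 + 52) = 43*54 = 2322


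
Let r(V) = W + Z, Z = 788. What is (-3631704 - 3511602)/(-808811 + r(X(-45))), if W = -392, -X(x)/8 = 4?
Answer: 7143306/808415 ≈ 8.8362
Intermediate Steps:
X(x) = -32 (X(x) = -8*4 = -32)
r(V) = 396 (r(V) = -392 + 788 = 396)
(-3631704 - 3511602)/(-808811 + r(X(-45))) = (-3631704 - 3511602)/(-808811 + 396) = -7143306/(-808415) = -7143306*(-1/808415) = 7143306/808415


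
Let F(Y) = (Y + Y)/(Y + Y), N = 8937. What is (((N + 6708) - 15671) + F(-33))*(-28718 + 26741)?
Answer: 49425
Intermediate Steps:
F(Y) = 1 (F(Y) = (2*Y)/((2*Y)) = (2*Y)*(1/(2*Y)) = 1)
(((N + 6708) - 15671) + F(-33))*(-28718 + 26741) = (((8937 + 6708) - 15671) + 1)*(-28718 + 26741) = ((15645 - 15671) + 1)*(-1977) = (-26 + 1)*(-1977) = -25*(-1977) = 49425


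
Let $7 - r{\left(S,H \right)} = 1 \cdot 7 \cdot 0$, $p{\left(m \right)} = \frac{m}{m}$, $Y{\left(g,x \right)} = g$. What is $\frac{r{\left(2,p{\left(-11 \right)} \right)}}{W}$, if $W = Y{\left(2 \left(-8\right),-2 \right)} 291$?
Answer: $- \frac{7}{4656} \approx -0.0015034$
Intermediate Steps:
$p{\left(m \right)} = 1$
$r{\left(S,H \right)} = 7$ ($r{\left(S,H \right)} = 7 - 1 \cdot 7 \cdot 0 = 7 - 7 \cdot 0 = 7 - 0 = 7 + 0 = 7$)
$W = -4656$ ($W = 2 \left(-8\right) 291 = \left(-16\right) 291 = -4656$)
$\frac{r{\left(2,p{\left(-11 \right)} \right)}}{W} = \frac{7}{-4656} = 7 \left(- \frac{1}{4656}\right) = - \frac{7}{4656}$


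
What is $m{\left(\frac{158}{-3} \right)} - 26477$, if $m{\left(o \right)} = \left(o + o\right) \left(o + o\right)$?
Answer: $- \frac{138437}{9} \approx -15382.0$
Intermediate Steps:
$m{\left(o \right)} = 4 o^{2}$ ($m{\left(o \right)} = 2 o 2 o = 4 o^{2}$)
$m{\left(\frac{158}{-3} \right)} - 26477 = 4 \left(\frac{158}{-3}\right)^{2} - 26477 = 4 \left(158 \left(- \frac{1}{3}\right)\right)^{2} - 26477 = 4 \left(- \frac{158}{3}\right)^{2} - 26477 = 4 \cdot \frac{24964}{9} - 26477 = \frac{99856}{9} - 26477 = - \frac{138437}{9}$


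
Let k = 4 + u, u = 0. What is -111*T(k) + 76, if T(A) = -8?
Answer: 964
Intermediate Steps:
k = 4 (k = 4 + 0 = 4)
-111*T(k) + 76 = -111*(-8) + 76 = 888 + 76 = 964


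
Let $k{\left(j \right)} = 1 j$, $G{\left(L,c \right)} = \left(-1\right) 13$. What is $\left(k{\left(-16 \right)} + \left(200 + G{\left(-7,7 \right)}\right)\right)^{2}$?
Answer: $29241$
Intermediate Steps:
$G{\left(L,c \right)} = -13$
$k{\left(j \right)} = j$
$\left(k{\left(-16 \right)} + \left(200 + G{\left(-7,7 \right)}\right)\right)^{2} = \left(-16 + \left(200 - 13\right)\right)^{2} = \left(-16 + 187\right)^{2} = 171^{2} = 29241$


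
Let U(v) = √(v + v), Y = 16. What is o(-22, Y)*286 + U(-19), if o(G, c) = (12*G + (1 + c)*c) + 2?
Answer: 2860 + I*√38 ≈ 2860.0 + 6.1644*I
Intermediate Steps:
U(v) = √2*√v (U(v) = √(2*v) = √2*√v)
o(G, c) = 2 + 12*G + c*(1 + c) (o(G, c) = (12*G + c*(1 + c)) + 2 = 2 + 12*G + c*(1 + c))
o(-22, Y)*286 + U(-19) = (2 + 16 + 16² + 12*(-22))*286 + √2*√(-19) = (2 + 16 + 256 - 264)*286 + √2*(I*√19) = 10*286 + I*√38 = 2860 + I*√38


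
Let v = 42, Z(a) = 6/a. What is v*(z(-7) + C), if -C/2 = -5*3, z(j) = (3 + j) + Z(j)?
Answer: 1056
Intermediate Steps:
z(j) = 3 + j + 6/j (z(j) = (3 + j) + 6/j = 3 + j + 6/j)
C = 30 (C = -(-10)*3 = -2*(-15) = 30)
v*(z(-7) + C) = 42*((3 - 7 + 6/(-7)) + 30) = 42*((3 - 7 + 6*(-⅐)) + 30) = 42*((3 - 7 - 6/7) + 30) = 42*(-34/7 + 30) = 42*(176/7) = 1056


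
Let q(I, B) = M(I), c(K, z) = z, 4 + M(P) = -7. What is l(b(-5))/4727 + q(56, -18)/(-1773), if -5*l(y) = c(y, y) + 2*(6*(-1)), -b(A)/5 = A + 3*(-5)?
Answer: 103961/41904855 ≈ 0.0024809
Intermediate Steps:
M(P) = -11 (M(P) = -4 - 7 = -11)
q(I, B) = -11
b(A) = 75 - 5*A (b(A) = -5*(A + 3*(-5)) = -5*(A - 15) = -5*(-15 + A) = 75 - 5*A)
l(y) = 12/5 - y/5 (l(y) = -(y + 2*(6*(-1)))/5 = -(y + 2*(-6))/5 = -(y - 12)/5 = -(-12 + y)/5 = 12/5 - y/5)
l(b(-5))/4727 + q(56, -18)/(-1773) = (12/5 - (75 - 5*(-5))/5)/4727 - 11/(-1773) = (12/5 - (75 + 25)/5)*(1/4727) - 11*(-1/1773) = (12/5 - 1/5*100)*(1/4727) + 11/1773 = (12/5 - 20)*(1/4727) + 11/1773 = -88/5*1/4727 + 11/1773 = -88/23635 + 11/1773 = 103961/41904855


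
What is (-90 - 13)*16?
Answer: -1648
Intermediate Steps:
(-90 - 13)*16 = -103*16 = -1648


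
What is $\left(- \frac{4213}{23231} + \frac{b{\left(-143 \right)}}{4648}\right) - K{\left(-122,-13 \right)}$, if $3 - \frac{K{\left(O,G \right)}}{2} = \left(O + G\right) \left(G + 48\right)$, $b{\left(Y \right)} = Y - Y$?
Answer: $- \frac{219676549}{23231} \approx -9456.2$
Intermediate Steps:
$b{\left(Y \right)} = 0$
$K{\left(O,G \right)} = 6 - 2 \left(48 + G\right) \left(G + O\right)$ ($K{\left(O,G \right)} = 6 - 2 \left(O + G\right) \left(G + 48\right) = 6 - 2 \left(G + O\right) \left(48 + G\right) = 6 - 2 \left(48 + G\right) \left(G + O\right)$)
$\left(- \frac{4213}{23231} + \frac{b{\left(-143 \right)}}{4648}\right) - K{\left(-122,-13 \right)} = \left(- \frac{4213}{23231} + \frac{0}{4648}\right) - \left(6 - -1248 - -11712 - 2 \left(-13\right)^{2} - \left(-26\right) \left(-122\right)\right) = \left(\left(-4213\right) \frac{1}{23231} + 0 \cdot \frac{1}{4648}\right) - \left(6 + 1248 + 11712 - 338 - 3172\right) = \left(- \frac{4213}{23231} + 0\right) - \left(6 + 1248 + 11712 - 338 - 3172\right) = - \frac{4213}{23231} - 9456 = - \frac{219676549}{23231}$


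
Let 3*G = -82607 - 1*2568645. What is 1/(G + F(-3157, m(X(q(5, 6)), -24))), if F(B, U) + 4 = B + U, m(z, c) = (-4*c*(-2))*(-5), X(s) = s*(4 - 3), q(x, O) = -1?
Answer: -3/2657855 ≈ -1.1287e-6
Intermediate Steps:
X(s) = s (X(s) = s*1 = s)
m(z, c) = -40*c (m(z, c) = (8*c)*(-5) = -40*c)
F(B, U) = -4 + B + U (F(B, U) = -4 + (B + U) = -4 + B + U)
G = -2651252/3 (G = (-82607 - 1*2568645)/3 = (-82607 - 2568645)/3 = (⅓)*(-2651252) = -2651252/3 ≈ -8.8375e+5)
1/(G + F(-3157, m(X(q(5, 6)), -24))) = 1/(-2651252/3 + (-4 - 3157 - 40*(-24))) = 1/(-2651252/3 + (-4 - 3157 + 960)) = 1/(-2651252/3 - 2201) = 1/(-2657855/3) = -3/2657855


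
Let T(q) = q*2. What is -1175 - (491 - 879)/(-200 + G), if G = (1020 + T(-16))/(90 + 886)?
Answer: -57144447/48553 ≈ -1176.9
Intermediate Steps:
T(q) = 2*q
G = 247/244 (G = (1020 + 2*(-16))/(90 + 886) = (1020 - 32)/976 = 988*(1/976) = 247/244 ≈ 1.0123)
-1175 - (491 - 879)/(-200 + G) = -1175 - (491 - 879)/(-200 + 247/244) = -1175 - (-388)/(-48553/244) = -1175 - (-388)*(-244)/48553 = -1175 - 1*94672/48553 = -1175 - 94672/48553 = -57144447/48553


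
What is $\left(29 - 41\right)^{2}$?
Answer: $144$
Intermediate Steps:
$\left(29 - 41\right)^{2} = \left(-12\right)^{2} = 144$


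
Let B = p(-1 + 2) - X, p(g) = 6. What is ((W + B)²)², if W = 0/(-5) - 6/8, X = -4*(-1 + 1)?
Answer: 194481/256 ≈ 759.69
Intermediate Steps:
X = 0 (X = -4*0 = 0)
W = -¾ (W = 0*(-⅕) - 6*⅛ = 0 - ¾ = -¾ ≈ -0.75000)
B = 6 (B = 6 - 1*0 = 6 + 0 = 6)
((W + B)²)² = ((-¾ + 6)²)² = ((21/4)²)² = (441/16)² = 194481/256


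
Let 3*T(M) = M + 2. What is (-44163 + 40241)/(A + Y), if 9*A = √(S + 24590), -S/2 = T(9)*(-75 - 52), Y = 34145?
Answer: -32541755670/283309012511 + 70596*√57423/283309012511 ≈ -0.11480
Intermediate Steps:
T(M) = ⅔ + M/3 (T(M) = (M + 2)/3 = (2 + M)/3 = ⅔ + M/3)
S = 2794/3 (S = -2*(⅔ + (⅓)*9)*(-75 - 52) = -2*(⅔ + 3)*(-127) = -22*(-127)/3 = -2*(-1397/3) = 2794/3 ≈ 931.33)
A = 2*√57423/27 (A = √(2794/3 + 24590)/9 = √(76564/3)/9 = (2*√57423/3)/9 = 2*√57423/27 ≈ 17.750)
(-44163 + 40241)/(A + Y) = (-44163 + 40241)/(2*√57423/27 + 34145) = -3922/(34145 + 2*√57423/27)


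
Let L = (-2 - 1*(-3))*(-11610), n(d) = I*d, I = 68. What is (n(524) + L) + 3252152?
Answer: 3276174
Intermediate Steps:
n(d) = 68*d
L = -11610 (L = (-2 + 3)*(-11610) = 1*(-11610) = -11610)
(n(524) + L) + 3252152 = (68*524 - 11610) + 3252152 = (35632 - 11610) + 3252152 = 24022 + 3252152 = 3276174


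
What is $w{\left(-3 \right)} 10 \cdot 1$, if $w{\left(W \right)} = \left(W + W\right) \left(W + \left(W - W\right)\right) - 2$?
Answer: $160$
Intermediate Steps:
$w{\left(W \right)} = -2 + 2 W^{2}$ ($w{\left(W \right)} = 2 W \left(W + 0\right) - 2 = 2 W W - 2 = 2 W^{2} - 2 = -2 + 2 W^{2}$)
$w{\left(-3 \right)} 10 \cdot 1 = \left(-2 + 2 \left(-3\right)^{2}\right) 10 \cdot 1 = \left(-2 + 2 \cdot 9\right) 10 \cdot 1 = \left(-2 + 18\right) 10 \cdot 1 = 16 \cdot 10 \cdot 1 = 160 \cdot 1 = 160$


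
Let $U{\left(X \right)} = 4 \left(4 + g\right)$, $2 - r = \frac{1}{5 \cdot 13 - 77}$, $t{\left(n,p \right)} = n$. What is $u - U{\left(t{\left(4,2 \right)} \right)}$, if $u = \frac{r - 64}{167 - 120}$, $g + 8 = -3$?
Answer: $\frac{15049}{564} \approx 26.683$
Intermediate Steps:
$g = -11$ ($g = -8 - 3 = -11$)
$r = \frac{25}{12}$ ($r = 2 - \frac{1}{5 \cdot 13 - 77} = 2 - \frac{1}{65 - 77} = 2 - \frac{1}{-12} = 2 - - \frac{1}{12} = 2 + \frac{1}{12} = \frac{25}{12} \approx 2.0833$)
$U{\left(X \right)} = -28$ ($U{\left(X \right)} = 4 \left(4 - 11\right) = 4 \left(-7\right) = -28$)
$u = - \frac{743}{564}$ ($u = \frac{\frac{25}{12} - 64}{167 - 120} = - \frac{743}{12 \cdot 47} = \left(- \frac{743}{12}\right) \frac{1}{47} = - \frac{743}{564} \approx -1.3174$)
$u - U{\left(t{\left(4,2 \right)} \right)} = - \frac{743}{564} - -28 = - \frac{743}{564} + 28 = \frac{15049}{564}$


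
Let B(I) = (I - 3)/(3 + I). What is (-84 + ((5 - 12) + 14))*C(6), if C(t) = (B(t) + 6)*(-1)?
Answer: 1463/3 ≈ 487.67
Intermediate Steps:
B(I) = (-3 + I)/(3 + I)
C(t) = -6 - (-3 + t)/(3 + t) (C(t) = ((-3 + t)/(3 + t) + 6)*(-1) = (6 + (-3 + t)/(3 + t))*(-1) = -6 - (-3 + t)/(3 + t))
(-84 + ((5 - 12) + 14))*C(6) = (-84 + ((5 - 12) + 14))*((-15 - 7*6)/(3 + 6)) = (-84 + (-7 + 14))*((-15 - 42)/9) = (-84 + 7)*((⅑)*(-57)) = -77*(-19/3) = 1463/3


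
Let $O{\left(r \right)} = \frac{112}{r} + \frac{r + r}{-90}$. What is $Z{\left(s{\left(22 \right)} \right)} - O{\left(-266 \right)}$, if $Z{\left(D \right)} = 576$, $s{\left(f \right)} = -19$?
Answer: $\frac{487786}{855} \approx 570.51$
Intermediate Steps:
$O{\left(r \right)} = \frac{112}{r} - \frac{r}{45}$ ($O{\left(r \right)} = \frac{112}{r} + 2 r \left(- \frac{1}{90}\right) = \frac{112}{r} - \frac{r}{45}$)
$Z{\left(s{\left(22 \right)} \right)} - O{\left(-266 \right)} = 576 - \left(\frac{112}{-266} - - \frac{266}{45}\right) = 576 - \left(112 \left(- \frac{1}{266}\right) + \frac{266}{45}\right) = 576 - \left(- \frac{8}{19} + \frac{266}{45}\right) = 576 - \frac{4694}{855} = \frac{487786}{855}$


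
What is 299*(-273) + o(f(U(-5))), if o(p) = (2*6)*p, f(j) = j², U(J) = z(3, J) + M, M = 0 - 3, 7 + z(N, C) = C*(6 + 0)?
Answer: -62427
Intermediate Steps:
z(N, C) = -7 + 6*C (z(N, C) = -7 + C*(6 + 0) = -7 + C*6 = -7 + 6*C)
M = -3
U(J) = -10 + 6*J (U(J) = (-7 + 6*J) - 3 = -10 + 6*J)
o(p) = 12*p
299*(-273) + o(f(U(-5))) = 299*(-273) + 12*(-10 + 6*(-5))² = -81627 + 12*(-10 - 30)² = -81627 + 12*(-40)² = -81627 + 12*1600 = -81627 + 19200 = -62427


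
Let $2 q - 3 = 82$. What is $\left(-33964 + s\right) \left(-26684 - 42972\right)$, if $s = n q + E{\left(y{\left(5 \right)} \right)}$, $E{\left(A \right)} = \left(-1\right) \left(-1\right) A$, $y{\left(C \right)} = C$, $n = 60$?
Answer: $2187825304$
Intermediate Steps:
$q = \frac{85}{2}$ ($q = \frac{3}{2} + \frac{1}{2} \cdot 82 = \frac{3}{2} + 41 = \frac{85}{2} \approx 42.5$)
$E{\left(A \right)} = A$ ($E{\left(A \right)} = 1 A = A$)
$s = 2555$ ($s = 60 \cdot \frac{85}{2} + 5 = 2550 + 5 = 2555$)
$\left(-33964 + s\right) \left(-26684 - 42972\right) = \left(-33964 + 2555\right) \left(-26684 - 42972\right) = \left(-31409\right) \left(-69656\right) = 2187825304$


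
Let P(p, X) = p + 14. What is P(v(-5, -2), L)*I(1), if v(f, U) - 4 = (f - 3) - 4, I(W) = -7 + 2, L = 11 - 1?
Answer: -30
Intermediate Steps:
L = 10
I(W) = -5
v(f, U) = -3 + f (v(f, U) = 4 + ((f - 3) - 4) = 4 + ((-3 + f) - 4) = 4 + (-7 + f) = -3 + f)
P(p, X) = 14 + p
P(v(-5, -2), L)*I(1) = (14 + (-3 - 5))*(-5) = (14 - 8)*(-5) = 6*(-5) = -30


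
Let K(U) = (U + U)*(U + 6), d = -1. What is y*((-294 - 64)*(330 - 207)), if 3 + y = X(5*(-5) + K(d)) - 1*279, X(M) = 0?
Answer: 12417588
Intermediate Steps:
K(U) = 2*U*(6 + U) (K(U) = (2*U)*(6 + U) = 2*U*(6 + U))
y = -282 (y = -3 + (0 - 1*279) = -3 + (0 - 279) = -3 - 279 = -282)
y*((-294 - 64)*(330 - 207)) = -282*(-294 - 64)*(330 - 207) = -(-100956)*123 = -282*(-44034) = 12417588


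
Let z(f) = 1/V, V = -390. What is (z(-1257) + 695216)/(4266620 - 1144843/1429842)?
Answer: 64613187093373/396538436397805 ≈ 0.16294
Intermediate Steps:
z(f) = -1/390 (z(f) = 1/(-390) = -1/390)
(z(-1257) + 695216)/(4266620 - 1144843/1429842) = (-1/390 + 695216)/(4266620 - 1144843/1429842) = 271134239/(390*(4266620 - 1144843*1/1429842)) = 271134239/(390*(4266620 - 1144843/1429842)) = 271134239/(390*(6100591329197/1429842)) = (271134239/390)*(1429842/6100591329197) = 64613187093373/396538436397805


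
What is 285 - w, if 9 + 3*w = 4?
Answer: 860/3 ≈ 286.67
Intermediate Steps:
w = -5/3 (w = -3 + (⅓)*4 = -3 + 4/3 = -5/3 ≈ -1.6667)
285 - w = 285 - 1*(-5/3) = 285 + 5/3 = 860/3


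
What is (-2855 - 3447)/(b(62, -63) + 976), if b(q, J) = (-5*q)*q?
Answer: 3151/9122 ≈ 0.34543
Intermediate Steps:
b(q, J) = -5*q**2
(-2855 - 3447)/(b(62, -63) + 976) = (-2855 - 3447)/(-5*62**2 + 976) = -6302/(-5*3844 + 976) = -6302/(-19220 + 976) = -6302/(-18244) = -6302*(-1/18244) = 3151/9122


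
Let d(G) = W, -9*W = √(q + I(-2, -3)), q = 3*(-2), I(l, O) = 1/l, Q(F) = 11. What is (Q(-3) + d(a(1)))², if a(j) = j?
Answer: (198 - I*√26)²/324 ≈ 120.92 - 6.2321*I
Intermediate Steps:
q = -6
W = -I*√26/18 (W = -√(-6 + 1/(-2))/9 = -√(-6 - ½)/9 = -I*√26/18 ≈ -0.28328*I)
d(G) = -I*√26/18
(Q(-3) + d(a(1)))² = (11 - I*√26/18)²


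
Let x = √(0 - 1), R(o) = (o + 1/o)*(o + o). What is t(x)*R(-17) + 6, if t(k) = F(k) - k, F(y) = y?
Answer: 6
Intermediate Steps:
R(o) = 2*o*(o + 1/o) (R(o) = (o + 1/o)*(2*o) = 2*o*(o + 1/o))
x = I (x = √(-1) = I ≈ 1.0*I)
t(k) = 0 (t(k) = k - k = 0)
t(x)*R(-17) + 6 = 0*(2 + 2*(-17)²) + 6 = 0*(2 + 2*289) + 6 = 0*(2 + 578) + 6 = 0*580 + 6 = 0 + 6 = 6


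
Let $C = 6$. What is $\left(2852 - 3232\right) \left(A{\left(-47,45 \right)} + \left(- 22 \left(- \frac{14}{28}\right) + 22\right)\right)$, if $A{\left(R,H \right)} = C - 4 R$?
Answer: $-86260$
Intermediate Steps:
$A{\left(R,H \right)} = 6 - 4 R$
$\left(2852 - 3232\right) \left(A{\left(-47,45 \right)} + \left(- 22 \left(- \frac{14}{28}\right) + 22\right)\right) = \left(2852 - 3232\right) \left(\left(6 - -188\right) + \left(- 22 \left(- \frac{14}{28}\right) + 22\right)\right) = - 380 \left(\left(6 + 188\right) + \left(- 22 \left(\left(-14\right) \frac{1}{28}\right) + 22\right)\right) = - 380 \left(194 + \left(\left(-22\right) \left(- \frac{1}{2}\right) + 22\right)\right) = - 380 \left(194 + \left(11 + 22\right)\right) = - 380 \left(194 + 33\right) = \left(-380\right) 227 = -86260$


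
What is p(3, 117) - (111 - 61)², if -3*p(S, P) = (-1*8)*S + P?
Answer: -2531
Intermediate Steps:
p(S, P) = -P/3 + 8*S/3 (p(S, P) = -((-1*8)*S + P)/3 = -(-8*S + P)/3 = -(P - 8*S)/3 = -P/3 + 8*S/3)
p(3, 117) - (111 - 61)² = (-⅓*117 + (8/3)*3) - (111 - 61)² = (-39 + 8) - 1*50² = -31 - 1*2500 = -31 - 2500 = -2531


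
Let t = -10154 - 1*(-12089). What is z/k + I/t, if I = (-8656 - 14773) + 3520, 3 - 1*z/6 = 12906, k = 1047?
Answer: -1322857/15705 ≈ -84.232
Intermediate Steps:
t = 1935 (t = -10154 + 12089 = 1935)
z = -77418 (z = 18 - 6*12906 = 18 - 77436 = -77418)
I = -19909 (I = -23429 + 3520 = -19909)
z/k + I/t = -77418/1047 - 19909/1935 = -77418*1/1047 - 19909*1/1935 = -25806/349 - 463/45 = -1322857/15705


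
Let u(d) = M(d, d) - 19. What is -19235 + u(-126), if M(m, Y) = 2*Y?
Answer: -19506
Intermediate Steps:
u(d) = -19 + 2*d (u(d) = 2*d - 19 = -19 + 2*d)
-19235 + u(-126) = -19235 + (-19 + 2*(-126)) = -19235 + (-19 - 252) = -19235 - 271 = -19506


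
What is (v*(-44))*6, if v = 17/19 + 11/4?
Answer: -18282/19 ≈ -962.21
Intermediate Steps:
v = 277/76 (v = 17*(1/19) + 11*(¼) = 17/19 + 11/4 = 277/76 ≈ 3.6447)
(v*(-44))*6 = ((277/76)*(-44))*6 = -3047/19*6 = -18282/19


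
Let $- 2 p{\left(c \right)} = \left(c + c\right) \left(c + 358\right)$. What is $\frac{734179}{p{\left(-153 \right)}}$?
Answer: $\frac{43187}{1845} \approx 23.408$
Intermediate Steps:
$p{\left(c \right)} = - c \left(358 + c\right)$ ($p{\left(c \right)} = - \frac{\left(c + c\right) \left(c + 358\right)}{2} = - \frac{2 c \left(358 + c\right)}{2} = - c \left(358 + c\right)$)
$\frac{734179}{p{\left(-153 \right)}} = \frac{734179}{\left(-1\right) \left(-153\right) \left(358 - 153\right)} = \frac{734179}{\left(-1\right) \left(-153\right) 205} = \frac{734179}{31365} = 734179 \cdot \frac{1}{31365} = \frac{43187}{1845}$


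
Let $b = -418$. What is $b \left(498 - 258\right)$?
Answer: $-100320$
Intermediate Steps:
$b \left(498 - 258\right) = - 418 \left(498 - 258\right) = \left(-418\right) 240 = -100320$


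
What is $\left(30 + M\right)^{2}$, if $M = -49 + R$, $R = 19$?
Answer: $0$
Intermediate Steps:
$M = -30$ ($M = -49 + 19 = -30$)
$\left(30 + M\right)^{2} = \left(30 - 30\right)^{2} = 0^{2} = 0$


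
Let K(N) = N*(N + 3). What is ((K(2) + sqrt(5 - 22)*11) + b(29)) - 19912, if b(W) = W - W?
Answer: -19902 + 11*I*sqrt(17) ≈ -19902.0 + 45.354*I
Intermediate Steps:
b(W) = 0
K(N) = N*(3 + N)
((K(2) + sqrt(5 - 22)*11) + b(29)) - 19912 = ((2*(3 + 2) + sqrt(5 - 22)*11) + 0) - 19912 = ((2*5 + sqrt(-17)*11) + 0) - 19912 = ((10 + (I*sqrt(17))*11) + 0) - 19912 = ((10 + 11*I*sqrt(17)) + 0) - 19912 = (10 + 11*I*sqrt(17)) - 19912 = -19902 + 11*I*sqrt(17)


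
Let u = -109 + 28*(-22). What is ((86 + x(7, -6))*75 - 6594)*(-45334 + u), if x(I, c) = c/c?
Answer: 3178071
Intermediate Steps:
x(I, c) = 1
u = -725 (u = -109 - 616 = -725)
((86 + x(7, -6))*75 - 6594)*(-45334 + u) = ((86 + 1)*75 - 6594)*(-45334 - 725) = (87*75 - 6594)*(-46059) = (6525 - 6594)*(-46059) = -69*(-46059) = 3178071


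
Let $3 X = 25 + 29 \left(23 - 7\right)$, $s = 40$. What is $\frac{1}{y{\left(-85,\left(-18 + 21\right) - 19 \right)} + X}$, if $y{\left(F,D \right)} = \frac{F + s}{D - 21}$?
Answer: $\frac{37}{6076} \approx 0.0060895$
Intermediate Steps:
$y{\left(F,D \right)} = \frac{40 + F}{-21 + D}$ ($y{\left(F,D \right)} = \frac{F + 40}{D - 21} = \frac{40 + F}{-21 + D}$)
$X = 163$ ($X = \frac{25 + 29 \left(23 - 7\right)}{3} = \frac{25 + 29 \cdot 16}{3} = \frac{25 + 464}{3} = \frac{1}{3} \cdot 489 = 163$)
$\frac{1}{y{\left(-85,\left(-18 + 21\right) - 19 \right)} + X} = \frac{1}{\frac{40 - 85}{-21 + \left(\left(-18 + 21\right) - 19\right)} + 163} = \frac{1}{\frac{1}{-21 + \left(3 - 19\right)} \left(-45\right) + 163} = \frac{1}{\frac{1}{-21 - 16} \left(-45\right) + 163} = \frac{1}{\frac{1}{-37} \left(-45\right) + 163} = \frac{1}{\left(- \frac{1}{37}\right) \left(-45\right) + 163} = \frac{1}{\frac{45}{37} + 163} = \frac{1}{\frac{6076}{37}} = \frac{37}{6076}$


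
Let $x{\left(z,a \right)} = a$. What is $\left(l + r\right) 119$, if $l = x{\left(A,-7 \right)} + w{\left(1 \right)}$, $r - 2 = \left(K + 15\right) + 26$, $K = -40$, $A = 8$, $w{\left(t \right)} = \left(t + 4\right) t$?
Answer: $119$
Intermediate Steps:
$w{\left(t \right)} = t \left(4 + t\right)$ ($w{\left(t \right)} = \left(4 + t\right) t = t \left(4 + t\right)$)
$r = 3$ ($r = 2 + \left(\left(-40 + 15\right) + 26\right) = 2 + \left(-25 + 26\right) = 2 + 1 = 3$)
$l = -2$ ($l = -7 + 1 \left(4 + 1\right) = -7 + 1 \cdot 5 = -7 + 5 = -2$)
$\left(l + r\right) 119 = \left(-2 + 3\right) 119 = 1 \cdot 119 = 119$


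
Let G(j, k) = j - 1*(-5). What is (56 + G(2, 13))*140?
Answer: 8820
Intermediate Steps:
G(j, k) = 5 + j (G(j, k) = j + 5 = 5 + j)
(56 + G(2, 13))*140 = (56 + (5 + 2))*140 = (56 + 7)*140 = 63*140 = 8820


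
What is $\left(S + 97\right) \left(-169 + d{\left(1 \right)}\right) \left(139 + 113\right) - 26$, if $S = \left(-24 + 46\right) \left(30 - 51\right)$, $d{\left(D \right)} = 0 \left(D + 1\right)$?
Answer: $15544594$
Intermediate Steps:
$d{\left(D \right)} = 0$ ($d{\left(D \right)} = 0 \left(1 + D\right) = 0$)
$S = -462$ ($S = 22 \left(-21\right) = -462$)
$\left(S + 97\right) \left(-169 + d{\left(1 \right)}\right) \left(139 + 113\right) - 26 = \left(-462 + 97\right) \left(-169 + 0\right) \left(139 + 113\right) - 26 = \left(-365\right) \left(-169\right) 252 - 26 = 61685 \cdot 252 - 26 = 15544620 - 26 = 15544594$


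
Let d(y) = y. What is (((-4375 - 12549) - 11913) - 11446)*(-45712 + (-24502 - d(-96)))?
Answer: 2824563394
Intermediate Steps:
(((-4375 - 12549) - 11913) - 11446)*(-45712 + (-24502 - d(-96))) = (((-4375 - 12549) - 11913) - 11446)*(-45712 + (-24502 - 1*(-96))) = ((-16924 - 11913) - 11446)*(-45712 + (-24502 + 96)) = (-28837 - 11446)*(-45712 - 24406) = -40283*(-70118) = 2824563394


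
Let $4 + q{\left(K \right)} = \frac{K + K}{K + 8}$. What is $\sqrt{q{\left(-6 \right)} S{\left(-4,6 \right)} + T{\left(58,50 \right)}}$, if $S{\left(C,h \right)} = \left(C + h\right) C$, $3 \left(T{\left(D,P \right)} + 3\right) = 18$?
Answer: $\sqrt{83} \approx 9.1104$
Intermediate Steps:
$T{\left(D,P \right)} = 3$ ($T{\left(D,P \right)} = -3 + \frac{1}{3} \cdot 18 = -3 + 6 = 3$)
$S{\left(C,h \right)} = C \left(C + h\right)$
$q{\left(K \right)} = -4 + \frac{2 K}{8 + K}$ ($q{\left(K \right)} = -4 + \frac{K + K}{K + 8} = -4 + \frac{2 K}{8 + K}$)
$\sqrt{q{\left(-6 \right)} S{\left(-4,6 \right)} + T{\left(58,50 \right)}} = \sqrt{\frac{2 \left(-16 - -6\right)}{8 - 6} \left(- 4 \left(-4 + 6\right)\right) + 3} = \sqrt{\frac{2 \left(-16 + 6\right)}{2} \left(\left(-4\right) 2\right) + 3} = \sqrt{2 \cdot \frac{1}{2} \left(-10\right) \left(-8\right) + 3} = \sqrt{\left(-10\right) \left(-8\right) + 3} = \sqrt{80 + 3} = \sqrt{83}$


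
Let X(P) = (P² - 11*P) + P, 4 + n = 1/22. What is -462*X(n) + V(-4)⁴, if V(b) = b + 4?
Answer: -560889/22 ≈ -25495.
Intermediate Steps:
V(b) = 4 + b
n = -87/22 (n = -4 + 1/22 = -87/22 ≈ -3.9545)
X(P) = P² - 10*P
-462*X(n) + V(-4)⁴ = -(-1827)*(-10 - 87/22) + (4 - 4)⁴ = -(-1827)*(-307)/22 + 0⁴ = -462*26709/484 + 0 = -560889/22 + 0 = -560889/22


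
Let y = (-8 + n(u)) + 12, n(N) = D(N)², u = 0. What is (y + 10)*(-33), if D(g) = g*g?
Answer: -462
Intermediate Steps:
D(g) = g²
n(N) = N⁴ (n(N) = (N²)² = N⁴)
y = 4 (y = (-8 + 0⁴) + 12 = (-8 + 0) + 12 = -8 + 12 = 4)
(y + 10)*(-33) = (4 + 10)*(-33) = 14*(-33) = -462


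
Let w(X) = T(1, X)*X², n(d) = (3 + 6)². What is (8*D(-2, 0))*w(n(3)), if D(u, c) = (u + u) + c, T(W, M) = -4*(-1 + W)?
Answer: 0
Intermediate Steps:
T(W, M) = 4 - 4*W
D(u, c) = c + 2*u (D(u, c) = 2*u + c = c + 2*u)
n(d) = 81 (n(d) = 9² = 81)
w(X) = 0 (w(X) = (4 - 4*1)*X² = (4 - 4)*X² = 0*X² = 0)
(8*D(-2, 0))*w(n(3)) = (8*(0 + 2*(-2)))*0 = (8*(0 - 4))*0 = (8*(-4))*0 = -32*0 = 0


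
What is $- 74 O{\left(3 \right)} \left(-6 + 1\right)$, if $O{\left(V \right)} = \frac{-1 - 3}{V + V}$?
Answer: $- \frac{740}{3} \approx -246.67$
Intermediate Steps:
$O{\left(V \right)} = - \frac{2}{V}$ ($O{\left(V \right)} = - \frac{4}{2 V} = - 4 \frac{1}{2 V} = - \frac{2}{V}$)
$- 74 O{\left(3 \right)} \left(-6 + 1\right) = - 74 - \frac{2}{3} \left(-6 + 1\right) = - 74 \left(-2\right) \frac{1}{3} \left(-5\right) = - 74 \left(\left(- \frac{2}{3}\right) \left(-5\right)\right) = \left(-74\right) \frac{10}{3} = - \frac{740}{3}$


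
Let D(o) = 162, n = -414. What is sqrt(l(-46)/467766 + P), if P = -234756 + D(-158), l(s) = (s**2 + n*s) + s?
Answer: I*sqrt(158426967619635)/25987 ≈ 484.35*I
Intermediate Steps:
l(s) = s**2 - 413*s (l(s) = (s**2 - 414*s) + s = s**2 - 413*s)
P = -234594 (P = -234756 + 162 = -234594)
sqrt(l(-46)/467766 + P) = sqrt(-46*(-413 - 46)/467766 - 234594) = sqrt(-46*(-459)*(1/467766) - 234594) = sqrt(21114*(1/467766) - 234594) = sqrt(1173/25987 - 234594) = sqrt(-6096393105/25987) = I*sqrt(158426967619635)/25987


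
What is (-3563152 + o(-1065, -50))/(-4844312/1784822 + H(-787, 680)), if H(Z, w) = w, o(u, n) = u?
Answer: -3180746457187/604417324 ≈ -5262.5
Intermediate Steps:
(-3563152 + o(-1065, -50))/(-4844312/1784822 + H(-787, 680)) = (-3563152 - 1065)/(-4844312/1784822 + 680) = -3564217/(-4844312*1/1784822 + 680) = -3564217/(-2422156/892411 + 680) = -3564217/604417324/892411 = -3564217*892411/604417324 = -3180746457187/604417324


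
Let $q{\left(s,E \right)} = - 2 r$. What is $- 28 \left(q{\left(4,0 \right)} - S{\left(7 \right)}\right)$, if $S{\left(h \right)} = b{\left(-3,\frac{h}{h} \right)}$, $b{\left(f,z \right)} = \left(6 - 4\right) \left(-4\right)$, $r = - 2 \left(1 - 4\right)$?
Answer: $112$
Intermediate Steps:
$r = 6$ ($r = \left(-2\right) \left(-3\right) = 6$)
$b{\left(f,z \right)} = -8$ ($b{\left(f,z \right)} = 2 \left(-4\right) = -8$)
$S{\left(h \right)} = -8$
$q{\left(s,E \right)} = -12$ ($q{\left(s,E \right)} = \left(-2\right) 6 = -12$)
$- 28 \left(q{\left(4,0 \right)} - S{\left(7 \right)}\right) = - 28 \left(-12 - -8\right) = - 28 \left(-12 + 8\right) = \left(-28\right) \left(-4\right) = 112$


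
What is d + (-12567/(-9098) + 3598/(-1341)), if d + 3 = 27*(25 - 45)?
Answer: -6640709231/12200418 ≈ -544.30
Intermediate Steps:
d = -543 (d = -3 + 27*(25 - 45) = -3 + 27*(-20) = -3 - 540 = -543)
d + (-12567/(-9098) + 3598/(-1341)) = -543 + (-12567/(-9098) + 3598/(-1341)) = -543 + (-12567*(-1/9098) + 3598*(-1/1341)) = -543 + (12567/9098 - 3598/1341) = -543 - 15882257/12200418 = -6640709231/12200418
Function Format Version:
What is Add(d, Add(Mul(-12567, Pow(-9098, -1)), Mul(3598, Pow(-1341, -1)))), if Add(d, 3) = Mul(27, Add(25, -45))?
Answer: Rational(-6640709231, 12200418) ≈ -544.30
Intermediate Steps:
d = -543 (d = Add(-3, Mul(27, Add(25, -45))) = Add(-3, Mul(27, -20)) = Add(-3, -540) = -543)
Add(d, Add(Mul(-12567, Pow(-9098, -1)), Mul(3598, Pow(-1341, -1)))) = Add(-543, Add(Mul(-12567, Pow(-9098, -1)), Mul(3598, Pow(-1341, -1)))) = Add(-543, Add(Mul(-12567, Rational(-1, 9098)), Mul(3598, Rational(-1, 1341)))) = Add(-543, Add(Rational(12567, 9098), Rational(-3598, 1341))) = Add(-543, Rational(-15882257, 12200418)) = Rational(-6640709231, 12200418)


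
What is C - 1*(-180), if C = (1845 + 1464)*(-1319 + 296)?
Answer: -3384927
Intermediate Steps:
C = -3385107 (C = 3309*(-1023) = -3385107)
C - 1*(-180) = -3385107 - 1*(-180) = -3385107 + 180 = -3384927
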